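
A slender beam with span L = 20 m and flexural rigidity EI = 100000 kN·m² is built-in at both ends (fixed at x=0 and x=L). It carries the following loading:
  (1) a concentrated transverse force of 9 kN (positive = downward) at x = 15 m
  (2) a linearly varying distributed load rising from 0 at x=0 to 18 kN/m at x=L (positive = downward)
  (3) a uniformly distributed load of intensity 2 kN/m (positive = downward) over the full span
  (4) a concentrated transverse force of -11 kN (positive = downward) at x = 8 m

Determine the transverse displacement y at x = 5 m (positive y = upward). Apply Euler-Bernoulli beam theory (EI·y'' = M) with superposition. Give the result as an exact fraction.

y(5) = -28107/1280000 m

Load 1 — point force P=9 kN at a=15 m (b=L-a=5):
  y_1 = -Pb²x²(3aL-(3a+b)x)/(6L³EI)  [x≤a] = -9·5²·5²·(3·15·20-(3·15+5)·5)/(6·20³·100000) = -39/51200 m
Load 2 — triangular load w₀=18 kN/m (0→w₀ over full span):
  y_2 = -w₀x²(L-x)²(x+2L)/(120LEI) = -18·5²·(20-5)²·(5+2·20)/(120·20·100000) = -243/12800 m
Load 3 — uniform load w=2 kN/m over full span:
  y_3 = -wx²(L-x)²/(24EI) = -2·5²·(20-5)²/(24·100000) = -3/640 m
Load 4 — point force P=-11 kN at a=8 m (b=L-a=12):
  y_4 = -Pb²x²(3aL-(3a+b)x)/(6L³EI)  [x≤a] = -(-11)·12²·5²·(3·8·20-(3·8+12)·5)/(6·20³·100000) = 99/40000 m
Superposition: y = Σ y_i = -28107/1280000 m ≈ -0.021959 m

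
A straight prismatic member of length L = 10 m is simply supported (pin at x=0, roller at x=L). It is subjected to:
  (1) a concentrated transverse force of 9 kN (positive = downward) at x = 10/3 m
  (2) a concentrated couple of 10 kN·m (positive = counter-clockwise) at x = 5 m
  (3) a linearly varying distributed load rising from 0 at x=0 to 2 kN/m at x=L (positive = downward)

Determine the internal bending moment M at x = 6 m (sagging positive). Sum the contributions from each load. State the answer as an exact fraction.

M(6) = 104/5 kN·m

Load 1 — point force P=9 kN at a=10/3 m (b=L-a=20/3):
  M_1 = Pa(L-x)/L  [x>a] = 9·(10/3)·(10-6)/10 = 12 kN·m
Load 2 — applied couple M₀=10 kN·m at a=5 m (b=L-a=5):
  M_2 = M₀x/L - M₀  [x>a] = 10·6/10 - 10 = -4 kN·m
Load 3 — triangular load w₀=2 kN/m (0→w₀ over full span):
  M_3 = w₀Lx/6 - w₀x³/(6L) = 2·10·6/6 - 2·6³/(6·10) = 64/5 kN·m
Superposition: M = Σ M_i = 104/5 kN·m ≈ 20.800000 kN·m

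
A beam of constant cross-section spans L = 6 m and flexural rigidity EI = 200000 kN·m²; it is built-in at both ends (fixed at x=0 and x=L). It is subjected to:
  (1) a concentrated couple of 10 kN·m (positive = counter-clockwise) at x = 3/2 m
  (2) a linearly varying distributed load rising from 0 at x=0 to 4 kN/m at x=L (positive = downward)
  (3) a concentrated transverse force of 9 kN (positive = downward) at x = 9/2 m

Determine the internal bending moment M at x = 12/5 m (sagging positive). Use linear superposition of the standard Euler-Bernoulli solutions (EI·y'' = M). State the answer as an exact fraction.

M(12/5) = -1909/4000 kN·m

Load 1 — applied couple M₀=10 kN·m at a=3/2 m (b=L-a=9/2):
  M_1 = R_Ax - M_A - M₀  [x>a] with R_A=15/8, M_A=-15/8 = (15/8)·(12/5) - (-15/8) - 10 = -29/8 kN·m
Load 2 — triangular load w₀=4 kN/m (0→w₀ over full span):
  M_2 = 3w₀Lx/20 - w₀L²/30 - w₀x³/(6L) = 3·4·6·(12/5)/20 - 4·6²/30 - 4·(12/5)³/(6·6) = 288/125 kN·m
Load 3 — point force P=9 kN at a=9/2 m (b=L-a=3/2):
  M_3 = Pb²(3a+b)x/L³ - Pab²/L²  [x≤a] = 9·(3/2)²·(3·(9/2)+(3/2))·(12/5)/6³ - 9·(9/2)·(3/2)²/6² = 27/32 kN·m
Superposition: M = Σ M_i = -1909/4000 kN·m ≈ -0.477250 kN·m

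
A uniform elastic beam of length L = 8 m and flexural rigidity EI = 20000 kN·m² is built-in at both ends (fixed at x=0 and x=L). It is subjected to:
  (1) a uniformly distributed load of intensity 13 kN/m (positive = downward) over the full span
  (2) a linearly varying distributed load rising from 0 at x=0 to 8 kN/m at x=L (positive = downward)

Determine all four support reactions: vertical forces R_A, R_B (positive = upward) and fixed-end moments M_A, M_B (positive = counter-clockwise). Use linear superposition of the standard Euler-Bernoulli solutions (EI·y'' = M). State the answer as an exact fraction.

Load 1 — uniform load w=13 kN/m over full span:
  R_A = wL/2 = 13·8/2 = 52 kN
  M_A = wL²/12 = 13·8²/12 = 208/3 kN·m
  R_B = wL/2 = 13·8/2 = 52 kN
  M_B = -wL²/12 = -13·8²/12 = -208/3 kN·m
Load 2 — triangular load w₀=8 kN/m (0→w₀ over full span):
  R_A = 3w₀L/20 = 3·8·8/20 = 48/5 kN
  M_A = w₀L²/30 = 8·8²/30 = 256/15 kN·m
  R_B = 7w₀L/20 = 7·8·8/20 = 112/5 kN
  M_B = -w₀L²/20 = -8·8²/20 = -128/5 kN·m
Superposition: R_A = 308/5 kN, M_A = 432/5 kN·m, R_B = 372/5 kN, M_B = -1424/15 kN·m

R_A = 308/5 kN, M_A = 432/5 kN·m, R_B = 372/5 kN, M_B = -1424/15 kN·m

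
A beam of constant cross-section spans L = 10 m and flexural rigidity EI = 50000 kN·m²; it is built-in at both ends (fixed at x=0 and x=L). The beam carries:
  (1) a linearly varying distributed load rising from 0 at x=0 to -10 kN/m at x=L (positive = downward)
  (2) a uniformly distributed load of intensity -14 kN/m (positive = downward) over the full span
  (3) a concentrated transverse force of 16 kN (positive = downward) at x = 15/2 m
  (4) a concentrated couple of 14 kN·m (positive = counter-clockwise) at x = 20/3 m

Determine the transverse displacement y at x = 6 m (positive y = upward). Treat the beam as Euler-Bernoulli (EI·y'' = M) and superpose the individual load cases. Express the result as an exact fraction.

y(6) = 399/50000 m

Load 1 — triangular load w₀=-10 kN/m (0→w₀ over full span):
  y_1 = -w₀x²(L-x)²(x+2L)/(120LEI) = -(-10)·6²·(10-6)²·(6+2·10)/(120·10·50000) = 39/15625 m
Load 2 — uniform load w=-14 kN/m over full span:
  y_2 = -wx²(L-x)²/(24EI) = -(-14)·6²·(10-6)²/(24·50000) = 21/3125 m
Load 3 — point force P=16 kN at a=15/2 m (b=L-a=5/2):
  y_3 = -Pb²x²(3aL-(3a+b)x)/(6L³EI)  [x≤a] = -16·(5/2)²·6²·(3·(15/2)·10-(3·(15/2)+(5/2))·6)/(6·10³·50000) = -9/10000 m
Load 4 — applied couple M₀=14 kN·m at a=20/3 m (b=L-a=10/3):
  y_4 = (R_Ax³/6 - M_Ax²/2)/EI  [x≤a] with R_A=28/15, M_A=14/3 = ((28/15)·6³/6 - (14/3)·6²/2)/50000 = -21/62500 m
Superposition: y = Σ y_i = 399/50000 m ≈ 0.007980 m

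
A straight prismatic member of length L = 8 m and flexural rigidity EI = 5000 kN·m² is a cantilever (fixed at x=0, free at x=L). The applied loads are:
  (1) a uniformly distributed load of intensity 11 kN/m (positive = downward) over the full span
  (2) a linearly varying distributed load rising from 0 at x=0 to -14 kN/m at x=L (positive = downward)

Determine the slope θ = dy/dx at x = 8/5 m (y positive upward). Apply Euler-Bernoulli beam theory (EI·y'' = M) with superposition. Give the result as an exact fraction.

Load 1 — uniform load w=11 kN/m over full span:
  θ_1 = -wx(x²-3Lx+3L²)/(6EI) = -11·(8/5)·((8/5)²-3·8·(8/5)+3·8²)/(6·5000) = -21472/234375 rad
Load 2 — triangular load w₀=-14 kN/m (0→w₀ over full span):
  θ_2 = (w₀Lx²/4-w₀L²x/3-w₀x⁴/(24L))/EI = ((-14)·8·(8/5)²/4-(-14)·8²·(8/5)/3-(-14)·(8/5)⁴/(24·8))/5000 = 95312/1171875 rad
Superposition: θ = Σ θ_i = -4016/390625 rad ≈ -0.010281 rad

θ(8/5) = -4016/390625 rad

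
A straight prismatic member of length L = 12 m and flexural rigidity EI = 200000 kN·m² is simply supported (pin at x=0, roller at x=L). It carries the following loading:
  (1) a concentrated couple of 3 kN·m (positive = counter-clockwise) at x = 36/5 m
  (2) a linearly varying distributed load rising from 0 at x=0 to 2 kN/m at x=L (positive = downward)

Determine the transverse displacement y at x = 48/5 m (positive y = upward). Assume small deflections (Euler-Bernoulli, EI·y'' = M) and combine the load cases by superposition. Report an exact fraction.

y(48/5) = -332559/390625000 m

Load 1 — applied couple M₀=3 kN·m at a=36/5 m (b=L-a=24/5):
  y_1 = (M₀x³/(6L)-M₀(x-a)²/2+C₁x)/EI  [x>a] with C₁=M₀(3b²-L²)/(6L)=-78/25 = (3·(48/5)³/(6·12)-3·((48/5)-(36/5))²/2+(-78/25)·(48/5))/200000 = -27/3125000 m
Load 2 — triangular load w₀=2 kN/m (0→w₀ over full span):
  y_2 = -w₀x(7L⁴-10L²x²+3x⁴)/(360LEI) = -2·(48/5)·(7·12⁴-10·12²·(48/5)²+3·(48/5)⁴)/(360·12·200000) = -41148/48828125 m
Superposition: y = Σ y_i = -332559/390625000 m ≈ -0.000851 m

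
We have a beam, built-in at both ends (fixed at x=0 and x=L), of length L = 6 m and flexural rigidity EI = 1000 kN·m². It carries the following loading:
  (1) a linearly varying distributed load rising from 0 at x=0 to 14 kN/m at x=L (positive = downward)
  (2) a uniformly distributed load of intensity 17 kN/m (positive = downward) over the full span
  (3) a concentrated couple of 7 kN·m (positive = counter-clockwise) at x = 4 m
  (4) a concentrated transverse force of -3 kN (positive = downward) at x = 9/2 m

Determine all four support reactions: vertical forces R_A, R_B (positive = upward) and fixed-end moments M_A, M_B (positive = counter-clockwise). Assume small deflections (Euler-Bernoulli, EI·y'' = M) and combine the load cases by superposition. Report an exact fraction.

Load 1 — triangular load w₀=14 kN/m (0→w₀ over full span):
  R_A = 3w₀L/20 = 3·14·6/20 = 63/5 kN
  M_A = w₀L²/30 = 14·6²/30 = 84/5 kN·m
  R_B = 7w₀L/20 = 7·14·6/20 = 147/5 kN
  M_B = -w₀L²/20 = -14·6²/20 = -126/5 kN·m
Load 2 — uniform load w=17 kN/m over full span:
  R_A = wL/2 = 17·6/2 = 51 kN
  M_A = wL²/12 = 17·6²/12 = 51 kN·m
  R_B = wL/2 = 17·6/2 = 51 kN
  M_B = -wL²/12 = -17·6²/12 = -51 kN·m
Load 3 — applied couple M₀=7 kN·m at a=4 m (b=L-a=2):
  R_A = 6M₀ab/L³ = 6·7·4·2/6³ = 14/9 kN
  M_A = M₀b(2a-b)/L² = 7·2·(2·4-2)/6² = 7/3 kN·m
  R_B = -6M₀ab/L³ = -6·7·4·2/6³ = -14/9 kN
  M_B = M₀a(2b-a)/L² = 7·4·(2·2-4)/6² = 0 kN·m
Load 4 — point force P=-3 kN at a=9/2 m (b=L-a=3/2):
  R_A = Pb²(3a+b)/L³ = (-3)·(3/2)²·(3·(9/2)+(3/2))/6³ = -15/32 kN
  M_A = Pab²/L² = (-3)·(9/2)·(3/2)²/6² = -27/32 kN·m
  R_B = Pa²(a+3b)/L³ = (-3)·(9/2)²·((9/2)+3·(3/2))/6³ = -81/32 kN
  M_B = -Pa²b/L² = -(-3)·(9/2)²·(3/2)/6² = 81/32 kN·m
Superposition: R_A = 93149/1440 kN, M_A = 33259/480 kN·m, R_B = 109891/1440 kN, M_B = -11787/160 kN·m

R_A = 93149/1440 kN, M_A = 33259/480 kN·m, R_B = 109891/1440 kN, M_B = -11787/160 kN·m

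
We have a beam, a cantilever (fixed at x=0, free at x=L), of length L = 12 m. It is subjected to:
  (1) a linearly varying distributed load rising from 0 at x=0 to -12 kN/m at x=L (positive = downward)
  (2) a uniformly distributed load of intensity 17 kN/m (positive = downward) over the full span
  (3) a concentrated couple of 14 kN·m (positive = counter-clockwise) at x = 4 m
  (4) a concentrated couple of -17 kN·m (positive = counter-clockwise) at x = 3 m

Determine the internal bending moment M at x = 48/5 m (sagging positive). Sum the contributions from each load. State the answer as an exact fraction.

M(48/5) = -2088/125 kN·m

Load 1 — triangular load w₀=-12 kN/m (0→w₀ over full span):
  M_1 = w₀Lx/2 - w₀L²/3 - w₀x³/(6L) = (-12)·12·(48/5)/2 - (-12)·12²/3 - (-12)·(48/5)³/(6·12) = 4032/125 kN·m
Load 2 — uniform load w=17 kN/m over full span:
  M_2 = -w(L-x)²/2 = -17·(12-(48/5))²/2 = -1224/25 kN·m
Load 3 — applied couple M₀=14 kN·m at a=4 m (b=L-a=8):
  M_3 = 0  [x>a] = 0 kN·m
Load 4 — applied couple M₀=-17 kN·m at a=3 m (b=L-a=9):
  M_4 = 0  [x>a] = 0 kN·m
Superposition: M = Σ M_i = -2088/125 kN·m ≈ -16.704000 kN·m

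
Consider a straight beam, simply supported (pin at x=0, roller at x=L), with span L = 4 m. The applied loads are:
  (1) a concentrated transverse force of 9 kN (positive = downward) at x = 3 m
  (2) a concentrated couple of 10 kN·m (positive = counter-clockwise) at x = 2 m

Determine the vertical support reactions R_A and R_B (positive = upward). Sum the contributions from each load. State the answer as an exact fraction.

R_A = 19/4 kN, R_B = 17/4 kN

Load 1 — point force P=9 kN at a=3 m (b=L-a=1):
  R_A = Pb/L = 9·1/4 = 9/4 kN
  R_B = Pa/L = 9·3/4 = 27/4 kN
Load 2 — applied couple M₀=10 kN·m at a=2 m (b=L-a=2):
  R_A = M₀/L = 10/4 = 5/2 kN
  R_B = -M₀/L = -10/4 = -5/2 kN
Superposition: R_A = 19/4 kN, R_B = 17/4 kN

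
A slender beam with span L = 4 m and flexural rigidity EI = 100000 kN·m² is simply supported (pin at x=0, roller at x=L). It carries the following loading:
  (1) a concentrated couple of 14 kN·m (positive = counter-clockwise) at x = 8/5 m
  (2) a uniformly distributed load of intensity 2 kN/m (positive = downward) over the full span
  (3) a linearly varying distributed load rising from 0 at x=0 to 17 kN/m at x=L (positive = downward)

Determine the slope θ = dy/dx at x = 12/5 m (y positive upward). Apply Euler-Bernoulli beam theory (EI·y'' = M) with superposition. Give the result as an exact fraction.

θ(12/5) = 9583/140625000 rad

Load 1 — applied couple M₀=14 kN·m at a=8/5 m (b=L-a=12/5):
  θ_1 = (M₀x²/(2L)-M₀(x-a)+C₁)/EI  [x>a] with C₁=M₀(3b²-L²)/(6L)=56/75 = (14·(12/5)²/(2·4)-14·((12/5)-(8/5))+(56/75))/100000 = -7/1875000 rad
Load 2 — uniform load w=2 kN/m over full span:
  θ_2 = -w(L³-6Lx²+4x³)/(24EI) = -2·(4³-6·4·(12/5)²+4·(12/5)³)/(24·100000) = 37/2343750 rad
Load 3 — triangular load w₀=17 kN/m (0→w₀ over full span):
  θ_3 = -w₀(7L⁴-30L²x²+15x⁴)/(360LEI) = -17·(7·4⁴-30·4²·(12/5)²+15·(12/5)⁴)/(360·4·100000) = 986/17578125 rad
Superposition: θ = Σ θ_i = 9583/140625000 rad ≈ 0.000068 rad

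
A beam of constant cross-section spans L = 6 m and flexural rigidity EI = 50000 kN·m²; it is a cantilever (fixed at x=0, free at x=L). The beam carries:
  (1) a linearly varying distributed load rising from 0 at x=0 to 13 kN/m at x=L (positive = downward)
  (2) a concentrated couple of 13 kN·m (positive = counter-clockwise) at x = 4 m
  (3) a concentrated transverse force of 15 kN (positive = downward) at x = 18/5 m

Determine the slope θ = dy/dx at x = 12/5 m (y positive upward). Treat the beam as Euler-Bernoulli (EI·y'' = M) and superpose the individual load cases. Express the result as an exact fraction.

θ(12/5) = -50043/7812500 rad

Load 1 — triangular load w₀=13 kN/m (0→w₀ over full span):
  θ_1 = (w₀Lx²/4-w₀L²x/3-w₀x⁴/(24L))/EI = (13·6·(12/5)²/4-13·6²·(12/5)/3-13·(12/5)⁴/(24·6))/50000 = -20709/3906250 rad
Load 2 — applied couple M₀=13 kN·m at a=4 m (b=L-a=2):
  θ_2 = M₀x/EI  [x≤a] = 13·(12/5)/50000 = 39/62500 rad
Load 3 — point force P=15 kN at a=18/5 m (b=L-a=12/5):
  θ_3 = -Px(2a-x)/(2EI)  [x≤a] = -15·(12/5)·(2·(18/5)-(12/5))/(2·50000) = -27/15625 rad
Superposition: θ = Σ θ_i = -50043/7812500 rad ≈ -0.006406 rad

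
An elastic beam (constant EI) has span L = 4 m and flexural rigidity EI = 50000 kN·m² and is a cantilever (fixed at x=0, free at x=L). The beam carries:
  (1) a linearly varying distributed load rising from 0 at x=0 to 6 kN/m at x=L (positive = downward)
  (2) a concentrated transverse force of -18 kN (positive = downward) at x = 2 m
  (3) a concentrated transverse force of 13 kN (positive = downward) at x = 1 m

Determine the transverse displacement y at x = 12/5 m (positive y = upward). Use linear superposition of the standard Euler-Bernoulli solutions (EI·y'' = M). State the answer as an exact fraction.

Load 1 — triangular load w₀=6 kN/m (0→w₀ over full span):
  y_1 = (w₀Lx³/12-w₀L²x²/6-w₀x⁵/(120L))/EI = (6·4·(12/5)³/12-6·4²·(12/5)²/6-6·(12/5)⁵/(120·4))/50000 = -63972/48828125 m
Load 2 — point force P=-18 kN at a=2 m (b=L-a=2):
  y_2 = -Pa²(3x-a)/(6EI)  [x>a] = -(-18)·2²·(3·(12/5)-2)/(6·50000) = 39/31250 m
Load 3 — point force P=13 kN at a=1 m (b=L-a=3):
  y_3 = -Pa²(3x-a)/(6EI)  [x>a] = -13·1²·(3·(12/5)-1)/(6·50000) = -403/1500000 m
Superposition: y = Σ y_i = -1550687/4687500000 m ≈ -0.000331 m

y(12/5) = -1550687/4687500000 m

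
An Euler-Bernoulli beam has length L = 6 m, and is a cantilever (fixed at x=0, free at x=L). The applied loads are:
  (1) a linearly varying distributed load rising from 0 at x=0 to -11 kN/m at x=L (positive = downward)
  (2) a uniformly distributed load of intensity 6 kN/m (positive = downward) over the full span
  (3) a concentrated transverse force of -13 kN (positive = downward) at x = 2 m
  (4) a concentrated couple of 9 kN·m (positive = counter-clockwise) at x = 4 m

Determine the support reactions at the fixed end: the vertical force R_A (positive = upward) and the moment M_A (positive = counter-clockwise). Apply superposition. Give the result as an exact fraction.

Load 1 — triangular load w₀=-11 kN/m (0→w₀ over full span):
  R_A = w₀L/2 = (-11)·6/2 = -33 kN
  M_A = w₀L²/3 = (-11)·6²/3 = -132 kN·m
Load 2 — uniform load w=6 kN/m over full span:
  R_A = wL = 6·6 = 36 kN
  M_A = wL²/2 = 6·6²/2 = 108 kN·m
Load 3 — point force P=-13 kN at a=2 m (b=L-a=4):
  R_A = P = (-13) = -13 kN
  M_A = Pa = (-13)·2 = -26 kN·m
Load 4 — applied couple M₀=9 kN·m at a=4 m (b=L-a=2):
  R_A = 0 kN
  M_A = -M₀ = -9 kN·m
Superposition: R_A = -10 kN, M_A = -59 kN·m

R_A = -10 kN, M_A = -59 kN·m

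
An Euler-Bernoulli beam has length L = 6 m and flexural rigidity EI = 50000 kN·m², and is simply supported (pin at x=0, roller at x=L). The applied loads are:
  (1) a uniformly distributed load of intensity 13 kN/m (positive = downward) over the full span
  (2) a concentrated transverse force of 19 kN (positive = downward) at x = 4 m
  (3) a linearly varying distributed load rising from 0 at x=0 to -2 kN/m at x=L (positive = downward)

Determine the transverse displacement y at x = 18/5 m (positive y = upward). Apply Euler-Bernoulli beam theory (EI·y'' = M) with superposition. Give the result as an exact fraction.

y(18/5) = -258691/48828125 m

Load 1 — uniform load w=13 kN/m over full span:
  y_1 = -wx(L³-2Lx²+x³)/(24EI) = -13·(18/5)·(6³-2·6·(18/5)²+(18/5)³)/(24·50000) = -32643/7812500 m
Load 2 — point force P=19 kN at a=4 m (b=L-a=2):
  y_2 = -Pbx(L²-b²-x²)/(6LEI)  [x≤a] = -19·2·(18/5)·(6²-2²-(18/5)²)/(6·6·50000) = -2261/1562500 m
Load 3 — triangular load w₀=-2 kN/m (0→w₀ over full span):
  y_3 = -w₀x(7L⁴-10L²x²+3x⁴)/(360LEI) = -(-2)·(18/5)·(7·6⁴-10·6²·(18/5)²+3·(18/5)⁴)/(360·6·50000) = 15984/48828125 m
Superposition: y = Σ y_i = -258691/48828125 m ≈ -0.005298 m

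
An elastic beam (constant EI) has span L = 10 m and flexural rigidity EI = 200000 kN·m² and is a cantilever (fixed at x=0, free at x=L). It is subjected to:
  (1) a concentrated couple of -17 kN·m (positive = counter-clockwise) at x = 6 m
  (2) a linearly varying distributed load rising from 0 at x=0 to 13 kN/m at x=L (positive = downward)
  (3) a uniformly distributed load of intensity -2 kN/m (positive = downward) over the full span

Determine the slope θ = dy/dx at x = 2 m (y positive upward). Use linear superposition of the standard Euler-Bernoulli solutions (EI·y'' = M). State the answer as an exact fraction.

θ(2) = -9133/3000000 rad

Load 1 — applied couple M₀=-17 kN·m at a=6 m (b=L-a=4):
  θ_1 = M₀x/EI  [x≤a] = (-17)·2/200000 = -17/100000 rad
Load 2 — triangular load w₀=13 kN/m (0→w₀ over full span):
  θ_2 = (w₀Lx²/4-w₀L²x/3-w₀x⁴/(24L))/EI = (13·10·2²/4-13·10²·2/3-13·2⁴/(24·10))/200000 = -11063/3000000 rad
Load 3 — uniform load w=-2 kN/m over full span:
  θ_3 = -wx(x²-3Lx+3L²)/(6EI) = -(-2)·2·(2²-3·10·2+3·10²)/(6·200000) = 61/75000 rad
Superposition: θ = Σ θ_i = -9133/3000000 rad ≈ -0.003044 rad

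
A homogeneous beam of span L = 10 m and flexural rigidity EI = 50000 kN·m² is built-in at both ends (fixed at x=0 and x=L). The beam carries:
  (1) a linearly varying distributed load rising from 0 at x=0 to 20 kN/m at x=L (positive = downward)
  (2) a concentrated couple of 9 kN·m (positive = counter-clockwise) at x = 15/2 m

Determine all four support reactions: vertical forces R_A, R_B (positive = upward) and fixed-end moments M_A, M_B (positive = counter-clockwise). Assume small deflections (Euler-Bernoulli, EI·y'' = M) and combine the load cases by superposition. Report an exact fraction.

R_A = 2481/80 kN, M_A = 3335/48 kN·m, R_B = 5519/80 kN, M_B = -1627/16 kN·m

Load 1 — triangular load w₀=20 kN/m (0→w₀ over full span):
  R_A = 3w₀L/20 = 3·20·10/20 = 30 kN
  M_A = w₀L²/30 = 20·10²/30 = 200/3 kN·m
  R_B = 7w₀L/20 = 7·20·10/20 = 70 kN
  M_B = -w₀L²/20 = -20·10²/20 = -100 kN·m
Load 2 — applied couple M₀=9 kN·m at a=15/2 m (b=L-a=5/2):
  R_A = 6M₀ab/L³ = 6·9·(15/2)·(5/2)/10³ = 81/80 kN
  M_A = M₀b(2a-b)/L² = 9·(5/2)·(2·(15/2)-(5/2))/10² = 45/16 kN·m
  R_B = -6M₀ab/L³ = -6·9·(15/2)·(5/2)/10³ = -81/80 kN
  M_B = M₀a(2b-a)/L² = 9·(15/2)·(2·(5/2)-(15/2))/10² = -27/16 kN·m
Superposition: R_A = 2481/80 kN, M_A = 3335/48 kN·m, R_B = 5519/80 kN, M_B = -1627/16 kN·m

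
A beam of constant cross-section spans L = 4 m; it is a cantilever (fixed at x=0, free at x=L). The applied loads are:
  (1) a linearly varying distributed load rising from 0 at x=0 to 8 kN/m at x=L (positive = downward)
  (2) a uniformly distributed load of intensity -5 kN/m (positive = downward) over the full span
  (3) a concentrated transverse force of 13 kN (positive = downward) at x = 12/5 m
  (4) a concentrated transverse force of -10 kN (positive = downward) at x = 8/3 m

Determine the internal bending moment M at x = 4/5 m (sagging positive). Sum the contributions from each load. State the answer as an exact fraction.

Load 1 — triangular load w₀=8 kN/m (0→w₀ over full span):
  M_1 = w₀Lx/2 - w₀L²/3 - w₀x³/(6L) = 8·4·(4/5)/2 - 8·4²/3 - 8·(4/5)³/(6·4) = -11264/375 kN·m
Load 2 — uniform load w=-5 kN/m over full span:
  M_2 = -w(L-x)²/2 = -(-5)·(4-(4/5))²/2 = 128/5 kN·m
Load 3 — point force P=13 kN at a=12/5 m (b=L-a=8/5):
  M_3 = -P(a-x)  [x≤a] = -13·((12/5)-(4/5)) = -104/5 kN·m
Load 4 — point force P=-10 kN at a=8/3 m (b=L-a=4/3):
  M_4 = -P(a-x)  [x≤a] = -(-10)·((8/3)-(4/5)) = 56/3 kN·m
Superposition: M = Σ M_i = -2464/375 kN·m ≈ -6.570667 kN·m

M(4/5) = -2464/375 kN·m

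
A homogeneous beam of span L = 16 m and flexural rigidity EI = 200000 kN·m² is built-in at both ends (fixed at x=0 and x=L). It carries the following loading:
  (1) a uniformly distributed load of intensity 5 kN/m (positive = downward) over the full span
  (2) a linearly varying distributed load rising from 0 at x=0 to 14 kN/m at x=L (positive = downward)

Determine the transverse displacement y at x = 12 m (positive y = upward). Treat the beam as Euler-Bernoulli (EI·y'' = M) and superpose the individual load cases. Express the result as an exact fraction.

y(12) = -381/62500 m

Load 1 — uniform load w=5 kN/m over full span:
  y_1 = -wx²(L-x)²/(24EI) = -5·12²·(16-12)²/(24·200000) = -3/1250 m
Load 2 — triangular load w₀=14 kN/m (0→w₀ over full span):
  y_2 = -w₀x²(L-x)²(x+2L)/(120LEI) = -14·12²·(16-12)²·(12+2·16)/(120·16·200000) = -231/62500 m
Superposition: y = Σ y_i = -381/62500 m ≈ -0.006096 m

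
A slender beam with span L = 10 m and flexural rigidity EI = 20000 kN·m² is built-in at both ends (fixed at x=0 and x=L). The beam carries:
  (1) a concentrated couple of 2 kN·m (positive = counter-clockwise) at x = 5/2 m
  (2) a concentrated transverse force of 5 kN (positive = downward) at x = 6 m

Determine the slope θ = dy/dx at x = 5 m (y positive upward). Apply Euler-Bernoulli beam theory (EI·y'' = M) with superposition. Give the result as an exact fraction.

Load 1 — applied couple M₀=2 kN·m at a=5/2 m (b=L-a=15/2):
  θ_1 = (R_Ax²/2 - M_Ax - M₀(x-a))/EI  [x>a] with R_A=9/40, M_A=-3/8 = ((9/40)·5²/2 - (-3/8)·5 - 2·(5-(5/2)))/20000 = -1/64000 rad
Load 2 — point force P=5 kN at a=6 m (b=L-a=4):
  θ_2 = -Pb²x(2aL-(3a+b)x)/(2L³EI)  [x≤a] = -5·4²·5·(2·6·10-(3·6+4)·5)/(2·10³·20000) = -1/10000 rad
Superposition: θ = Σ θ_i = -37/320000 rad ≈ -0.000116 rad

θ(5) = -37/320000 rad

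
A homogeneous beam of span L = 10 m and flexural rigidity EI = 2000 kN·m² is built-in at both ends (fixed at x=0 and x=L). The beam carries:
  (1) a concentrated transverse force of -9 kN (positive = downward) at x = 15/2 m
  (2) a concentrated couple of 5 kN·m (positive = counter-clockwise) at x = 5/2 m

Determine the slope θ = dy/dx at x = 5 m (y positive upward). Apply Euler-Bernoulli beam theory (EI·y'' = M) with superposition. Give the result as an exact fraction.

θ(5) = 7/5120 rad

Load 1 — point force P=-9 kN at a=15/2 m (b=L-a=5/2):
  θ_1 = -Pb²x(2aL-(3a+b)x)/(2L³EI)  [x≤a] = -(-9)·(5/2)²·5·(2·(15/2)·10-(3·(15/2)+(5/2))·5)/(2·10³·2000) = 9/5120 rad
Load 2 — applied couple M₀=5 kN·m at a=5/2 m (b=L-a=15/2):
  θ_2 = (R_Ax²/2 - M_Ax - M₀(x-a))/EI  [x>a] with R_A=9/16, M_A=-15/16 = ((9/16)·5²/2 - (-15/16)·5 - 5·(5-(5/2)))/2000 = -1/2560 rad
Superposition: θ = Σ θ_i = 7/5120 rad ≈ 0.001367 rad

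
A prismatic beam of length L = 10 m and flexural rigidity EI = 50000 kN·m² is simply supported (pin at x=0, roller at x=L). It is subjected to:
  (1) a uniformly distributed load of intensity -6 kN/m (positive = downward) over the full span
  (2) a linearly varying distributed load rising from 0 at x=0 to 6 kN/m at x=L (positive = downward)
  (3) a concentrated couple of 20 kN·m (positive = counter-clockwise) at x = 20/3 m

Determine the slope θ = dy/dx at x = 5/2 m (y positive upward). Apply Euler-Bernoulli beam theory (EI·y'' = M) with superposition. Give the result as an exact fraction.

Load 1 — uniform load w=-6 kN/m over full span:
  θ_1 = -w(L³-6Lx²+4x³)/(24EI) = -(-6)·(10³-6·10·(5/2)²+4·(5/2)³)/(24·50000) = 11/3200 rad
Load 2 — triangular load w₀=6 kN/m (0→w₀ over full span):
  θ_2 = -w₀(7L⁴-30L²x²+15x⁴)/(360LEI) = -6·(7·10⁴-30·10²·(5/2)²+15·(5/2)⁴)/(360·10·50000) = -1327/768000 rad
Load 3 — applied couple M₀=20 kN·m at a=20/3 m (b=L-a=10/3):
  θ_3 = (M₀x²/(2L)+C₁)/EI  [x≤a] with C₁=M₀(3b²-L²)/(6L)=-200/9 = (20·(5/2)²/(2·10)+(-200/9))/50000 = -23/72000 rad
Superposition: θ = Σ θ_i = 3203/2304000 rad ≈ 0.001390 rad

θ(5/2) = 3203/2304000 rad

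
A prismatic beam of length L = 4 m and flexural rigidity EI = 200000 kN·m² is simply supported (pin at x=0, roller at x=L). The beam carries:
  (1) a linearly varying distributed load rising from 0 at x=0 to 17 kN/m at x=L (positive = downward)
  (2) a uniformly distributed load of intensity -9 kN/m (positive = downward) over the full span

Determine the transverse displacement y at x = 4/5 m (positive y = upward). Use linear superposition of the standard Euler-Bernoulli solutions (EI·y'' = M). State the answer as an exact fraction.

Load 1 — triangular load w₀=17 kN/m (0→w₀ over full span):
  y_1 = -w₀x(7L⁴-10L²x²+3x⁴)/(360LEI) = -17·(4/5)·(7·4⁴-10·4²·(4/5)²+3·(4/5)⁴)/(360·4·200000) = -11696/146484375 m
Load 2 — uniform load w=-9 kN/m over full span:
  y_2 = -wx(L³-2Lx²+x³)/(24EI) = -(-9)·(4/5)·(4³-2·4·(4/5)²+(4/5)³)/(24·200000) = 174/1953125 m
Superposition: y = Σ y_i = 1354/146484375 m ≈ 0.000009 m

y(4/5) = 1354/146484375 m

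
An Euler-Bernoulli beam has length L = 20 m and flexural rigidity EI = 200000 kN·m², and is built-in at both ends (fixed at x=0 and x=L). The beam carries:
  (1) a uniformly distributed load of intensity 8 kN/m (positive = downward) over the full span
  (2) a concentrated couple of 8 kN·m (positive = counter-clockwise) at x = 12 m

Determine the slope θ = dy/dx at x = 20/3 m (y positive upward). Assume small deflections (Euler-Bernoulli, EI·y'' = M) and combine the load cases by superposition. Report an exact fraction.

Load 1 — uniform load w=8 kN/m over full span:
  θ_1 = -wx(L-x)(L-2x)/(12EI) = -8·(20/3)·(20-(20/3))·(20-2·(20/3))/(12·200000) = -4/2025 rad
Load 2 — applied couple M₀=8 kN·m at a=12 m (b=L-a=8):
  θ_2 = (R_Ax²/2 - M_Ax)/EI  [x≤a] with R_A=72/125, M_A=64/25 = ((72/125)·(20/3)²/2 - (64/25)·(20/3))/200000 = -1/46875 rad
Superposition: θ = Σ θ_i = -2527/1265625 rad ≈ -0.001997 rad

θ(20/3) = -2527/1265625 rad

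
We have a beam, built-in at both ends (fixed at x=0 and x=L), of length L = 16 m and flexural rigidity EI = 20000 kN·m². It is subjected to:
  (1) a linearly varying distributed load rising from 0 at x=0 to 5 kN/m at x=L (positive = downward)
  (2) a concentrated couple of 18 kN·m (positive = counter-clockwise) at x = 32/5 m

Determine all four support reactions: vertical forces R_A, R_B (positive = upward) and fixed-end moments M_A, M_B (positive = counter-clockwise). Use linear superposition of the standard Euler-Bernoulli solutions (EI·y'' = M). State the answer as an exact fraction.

Load 1 — triangular load w₀=5 kN/m (0→w₀ over full span):
  R_A = 3w₀L/20 = 3·5·16/20 = 12 kN
  M_A = w₀L²/30 = 5·16²/30 = 128/3 kN·m
  R_B = 7w₀L/20 = 7·5·16/20 = 28 kN
  M_B = -w₀L²/20 = -5·16²/20 = -64 kN·m
Load 2 — applied couple M₀=18 kN·m at a=32/5 m (b=L-a=48/5):
  R_A = 6M₀ab/L³ = 6·18·(32/5)·(48/5)/16³ = 81/50 kN
  M_A = M₀b(2a-b)/L² = 18·(48/5)·(2·(32/5)-(48/5))/16² = 54/25 kN·m
  R_B = -6M₀ab/L³ = -6·18·(32/5)·(48/5)/16³ = -81/50 kN
  M_B = M₀a(2b-a)/L² = 18·(32/5)·(2·(48/5)-(32/5))/16² = 144/25 kN·m
Superposition: R_A = 681/50 kN, M_A = 3362/75 kN·m, R_B = 1319/50 kN, M_B = -1456/25 kN·m

R_A = 681/50 kN, M_A = 3362/75 kN·m, R_B = 1319/50 kN, M_B = -1456/25 kN·m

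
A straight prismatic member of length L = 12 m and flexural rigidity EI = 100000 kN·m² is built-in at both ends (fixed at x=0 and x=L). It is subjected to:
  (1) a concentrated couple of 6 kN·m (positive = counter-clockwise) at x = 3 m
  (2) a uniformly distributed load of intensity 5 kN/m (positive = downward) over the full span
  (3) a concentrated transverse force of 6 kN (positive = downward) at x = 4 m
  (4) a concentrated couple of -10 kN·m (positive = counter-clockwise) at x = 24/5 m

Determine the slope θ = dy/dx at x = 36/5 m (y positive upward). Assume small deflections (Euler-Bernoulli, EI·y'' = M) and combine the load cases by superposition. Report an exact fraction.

Load 1 — applied couple M₀=6 kN·m at a=3 m (b=L-a=9):
  θ_1 = (R_Ax²/2 - M_Ax - M₀(x-a))/EI  [x>a] with R_A=9/16, M_A=-9/8 = ((9/16)·(36/5)²/2 - (-9/8)·(36/5) - 6·((36/5)-3))/100000 = -63/2500000 rad
Load 2 — uniform load w=5 kN/m over full span:
  θ_2 = -wx(L-x)(L-2x)/(12EI) = -5·(36/5)·(12-(36/5))·(12-2·(36/5))/(12·100000) = 27/78125 rad
Load 3 — point force P=6 kN at a=4 m (b=L-a=8):
  θ_3 = Pa²(L-x)(2bL-(3b+a)(L-x))/(2L³EI)  [x>a] = 6·4²·(12-(36/5))·(2·8·12-(3·8+4)·(12-(36/5)))/(2·12³·100000) = 6/78125 rad
Load 4 — applied couple M₀=-10 kN·m at a=24/5 m (b=L-a=36/5):
  θ_4 = (R_Ax²/2 - M_Ax - M₀(x-a))/EI  [x>a] with R_A=-6/5, M_A=-6/5 = ((-6/5)·(36/5)²/2 - (-6/5)·(36/5) - (-10)·((36/5)-(24/5)))/100000 = 6/390625 rad
Superposition: θ = Σ θ_i = 5157/12500000 rad ≈ 0.000413 rad

θ(36/5) = 5157/12500000 rad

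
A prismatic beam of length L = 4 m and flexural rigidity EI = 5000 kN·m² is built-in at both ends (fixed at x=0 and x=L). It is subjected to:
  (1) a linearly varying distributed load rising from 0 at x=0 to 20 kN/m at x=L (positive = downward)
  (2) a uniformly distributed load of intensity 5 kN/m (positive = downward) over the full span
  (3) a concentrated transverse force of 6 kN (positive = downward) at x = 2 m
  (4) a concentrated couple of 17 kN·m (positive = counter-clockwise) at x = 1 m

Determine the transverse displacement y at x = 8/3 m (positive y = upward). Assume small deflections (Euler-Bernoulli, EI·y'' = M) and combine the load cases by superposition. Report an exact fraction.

Load 1 — triangular load w₀=20 kN/m (0→w₀ over full span):
  y_1 = -w₀x²(L-x)²(x+2L)/(120LEI) = -20·(8/3)²·(4-(8/3))²·((8/3)+2·4)/(120·4·5000) = -512/455625 m
Load 2 — uniform load w=5 kN/m over full span:
  y_2 = -wx²(L-x)²/(24EI) = -5·(8/3)²·(4-(8/3))²/(24·5000) = -16/30375 m
Load 3 — point force P=6 kN at a=2 m (b=L-a=2):
  y_3 = -Pa²(L-x)²(3bL-(3b+a)(L-x))/(6L³EI)  [x>a] = -6·2²·(4-(8/3))²·(3·2·4-(3·2+2)·(4-(8/3)))/(6·4³·5000) = -1/3375 m
Load 4 — applied couple M₀=17 kN·m at a=1 m (b=L-a=3):
  y_4 = (R_Ax³/6 - M_Ax²/2 - M₀(x-a)²/2)/EI  [x>a] with R_A=153/32, M_A=-51/16 = ((153/32)·(8/3)³/6 - (-51/16)·(8/3)²/2 - 17·((8/3)-1)²/2)/5000 = 17/30000 m
Superposition: y = Σ y_i = -10061/7290000 m ≈ -0.001380 m

y(8/3) = -10061/7290000 m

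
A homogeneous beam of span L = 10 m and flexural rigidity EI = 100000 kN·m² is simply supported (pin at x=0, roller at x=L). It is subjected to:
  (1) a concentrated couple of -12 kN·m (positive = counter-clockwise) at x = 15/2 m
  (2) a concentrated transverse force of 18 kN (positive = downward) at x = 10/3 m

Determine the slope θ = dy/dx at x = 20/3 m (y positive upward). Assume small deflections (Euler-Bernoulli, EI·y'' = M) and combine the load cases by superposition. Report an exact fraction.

θ(20/3) = 13/28800 rad

Load 1 — applied couple M₀=-12 kN·m at a=15/2 m (b=L-a=5/2):
  θ_1 = (M₀x²/(2L)+C₁)/EI  [x≤a] with C₁=M₀(3b²-L²)/(6L)=65/4 = ((-12)·(20/3)²/(2·10)+(65/4))/100000 = -1/9600 rad
Load 2 — point force P=18 kN at a=10/3 m (b=L-a=20/3):
  θ_2 = -Pa(2L²-6Lx+3x²+a²)/(6LEI)  [x>a] = -18·(10/3)·(2·10²-6·10·(20/3)+3·(20/3)²+(10/3)²)/(6·10·100000) = 1/1800 rad
Superposition: θ = Σ θ_i = 13/28800 rad ≈ 0.000451 rad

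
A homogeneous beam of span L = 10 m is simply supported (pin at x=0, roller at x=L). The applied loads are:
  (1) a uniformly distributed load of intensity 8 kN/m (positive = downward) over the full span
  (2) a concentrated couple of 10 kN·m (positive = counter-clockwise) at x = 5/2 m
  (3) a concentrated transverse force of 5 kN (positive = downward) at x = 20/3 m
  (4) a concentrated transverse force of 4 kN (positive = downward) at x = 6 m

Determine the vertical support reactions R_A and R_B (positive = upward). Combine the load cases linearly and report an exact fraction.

Load 1 — uniform load w=8 kN/m over full span:
  R_A = wL/2 = 8·10/2 = 40 kN
  R_B = wL/2 = 8·10/2 = 40 kN
Load 2 — applied couple M₀=10 kN·m at a=5/2 m (b=L-a=15/2):
  R_A = M₀/L = 10/10 = 1 kN
  R_B = -M₀/L = -10/10 = -1 kN
Load 3 — point force P=5 kN at a=20/3 m (b=L-a=10/3):
  R_A = Pb/L = 5·(10/3)/10 = 5/3 kN
  R_B = Pa/L = 5·(20/3)/10 = 10/3 kN
Load 4 — point force P=4 kN at a=6 m (b=L-a=4):
  R_A = Pb/L = 4·4/10 = 8/5 kN
  R_B = Pa/L = 4·6/10 = 12/5 kN
Superposition: R_A = 664/15 kN, R_B = 671/15 kN

R_A = 664/15 kN, R_B = 671/15 kN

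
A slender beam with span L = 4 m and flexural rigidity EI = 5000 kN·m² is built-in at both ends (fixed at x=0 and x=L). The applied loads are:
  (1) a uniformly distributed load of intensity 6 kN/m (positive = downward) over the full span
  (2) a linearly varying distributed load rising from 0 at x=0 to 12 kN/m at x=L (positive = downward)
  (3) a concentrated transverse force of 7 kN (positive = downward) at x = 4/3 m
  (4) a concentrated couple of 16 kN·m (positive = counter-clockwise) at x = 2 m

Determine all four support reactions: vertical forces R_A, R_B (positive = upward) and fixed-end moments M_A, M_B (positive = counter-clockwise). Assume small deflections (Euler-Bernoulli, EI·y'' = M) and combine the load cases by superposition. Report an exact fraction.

Load 1 — uniform load w=6 kN/m over full span:
  R_A = wL/2 = 6·4/2 = 12 kN
  M_A = wL²/12 = 6·4²/12 = 8 kN·m
  R_B = wL/2 = 6·4/2 = 12 kN
  M_B = -wL²/12 = -6·4²/12 = -8 kN·m
Load 2 — triangular load w₀=12 kN/m (0→w₀ over full span):
  R_A = 3w₀L/20 = 3·12·4/20 = 36/5 kN
  M_A = w₀L²/30 = 12·4²/30 = 32/5 kN·m
  R_B = 7w₀L/20 = 7·12·4/20 = 84/5 kN
  M_B = -w₀L²/20 = -12·4²/20 = -48/5 kN·m
Load 3 — point force P=7 kN at a=4/3 m (b=L-a=8/3):
  R_A = Pb²(3a+b)/L³ = 7·(8/3)²·(3·(4/3)+(8/3))/4³ = 140/27 kN
  M_A = Pab²/L² = 7·(4/3)·(8/3)²/4² = 112/27 kN·m
  R_B = Pa²(a+3b)/L³ = 7·(4/3)²·((4/3)+3·(8/3))/4³ = 49/27 kN
  M_B = -Pa²b/L² = -7·(4/3)²·(8/3)/4² = -56/27 kN·m
Load 4 — applied couple M₀=16 kN·m at a=2 m (b=L-a=2):
  R_A = 6M₀ab/L³ = 6·16·2·2/4³ = 6 kN
  M_A = M₀b(2a-b)/L² = 16·2·(2·2-2)/4² = 4 kN·m
  R_B = -6M₀ab/L³ = -6·16·2·2/4³ = -6 kN
  M_B = M₀a(2b-a)/L² = 16·2·(2·2-2)/4² = 4 kN·m
Superposition: R_A = 4102/135 kN, M_A = 3044/135 kN·m, R_B = 3323/135 kN, M_B = -2116/135 kN·m

R_A = 4102/135 kN, M_A = 3044/135 kN·m, R_B = 3323/135 kN, M_B = -2116/135 kN·m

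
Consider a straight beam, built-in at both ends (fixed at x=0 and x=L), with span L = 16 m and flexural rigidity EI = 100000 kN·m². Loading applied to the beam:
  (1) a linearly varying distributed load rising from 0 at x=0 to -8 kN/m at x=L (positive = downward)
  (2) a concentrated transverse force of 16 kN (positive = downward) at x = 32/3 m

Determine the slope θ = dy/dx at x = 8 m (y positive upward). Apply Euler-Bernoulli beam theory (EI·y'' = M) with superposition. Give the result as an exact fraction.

Load 1 — triangular load w₀=-8 kN/m (0→w₀ over full span):
  θ_1 = -w₀(2x(L-x)(L-2x)(x+2L)+x²(L-x)²)/(120LEI) = -(-8)·(2·8·(16-8)·(16-2·8)·(8+2·16)+8²·(16-8)²)/(120·16·100000) = 8/46875 rad
Load 2 — point force P=16 kN at a=32/3 m (b=L-a=16/3):
  θ_2 = -Pb²x(2aL-(3a+b)x)/(2L³EI)  [x≤a] = -16·(16/3)²·8·(2·(32/3)·16-(3·(32/3)+(16/3))·8)/(2·16³·100000) = -16/84375 rad
Superposition: θ = Σ θ_i = -8/421875 rad ≈ -0.000019 rad

θ(8) = -8/421875 rad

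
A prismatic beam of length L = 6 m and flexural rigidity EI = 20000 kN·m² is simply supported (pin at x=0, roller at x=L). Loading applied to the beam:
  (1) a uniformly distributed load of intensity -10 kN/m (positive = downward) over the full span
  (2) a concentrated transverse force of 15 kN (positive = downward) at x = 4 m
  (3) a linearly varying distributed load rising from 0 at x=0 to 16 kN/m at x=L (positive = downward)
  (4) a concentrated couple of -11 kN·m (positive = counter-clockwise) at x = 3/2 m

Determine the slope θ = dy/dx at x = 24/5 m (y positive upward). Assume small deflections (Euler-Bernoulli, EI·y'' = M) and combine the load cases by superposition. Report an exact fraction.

Load 1 — uniform load w=-10 kN/m over full span:
  θ_1 = -w(L³-6Lx²+4x³)/(24EI) = -(-10)·(6³-6·6·(24/5)²+4·(24/5)³)/(24·20000) = -891/250000 rad
Load 2 — point force P=15 kN at a=4 m (b=L-a=2):
  θ_2 = -Pa(2L²-6Lx+3x²+a²)/(6LEI)  [x>a] = -15·4·(2·6²-6·6·(24/5)+3·(24/5)²+4²)/(6·6·20000) = 49/37500 rad
Load 3 — triangular load w₀=16 kN/m (0→w₀ over full span):
  θ_3 = -w₀(7L⁴-30L²x²+15x⁴)/(360LEI) = -16·(7·6⁴-30·6²·(24/5)²+15·(24/5)⁴)/(360·6·20000) = 2271/781250 rad
Load 4 — applied couple M₀=-11 kN·m at a=3/2 m (b=L-a=9/2):
  θ_4 = (M₀x²/(2L)-M₀(x-a)+C₁)/EI  [x>a] with C₁=M₀(3b²-L²)/(6L)=-121/16 = ((-11)·(24/5)²/(2·6)-(-11)·((24/5)-(3/2))+(-121/16))/20000 = 3047/8000000 rad
Superposition: θ = Σ θ_i = 618253/600000000 rad ≈ 0.001030 rad

θ(24/5) = 618253/600000000 rad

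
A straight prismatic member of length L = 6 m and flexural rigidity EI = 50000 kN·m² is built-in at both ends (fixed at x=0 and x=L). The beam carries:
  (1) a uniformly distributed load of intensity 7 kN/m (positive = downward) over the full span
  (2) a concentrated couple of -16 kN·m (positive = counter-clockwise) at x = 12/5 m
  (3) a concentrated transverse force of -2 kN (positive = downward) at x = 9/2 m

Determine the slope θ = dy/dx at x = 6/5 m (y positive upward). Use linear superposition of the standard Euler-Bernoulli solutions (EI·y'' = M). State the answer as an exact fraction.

Load 1 — uniform load w=7 kN/m over full span:
  θ_1 = -wx(L-x)(L-2x)/(12EI) = -7·(6/5)·(6-(6/5))·(6-2·(6/5))/(12·50000) = -189/781250 rad
Load 2 — applied couple M₀=-16 kN·m at a=12/5 m (b=L-a=18/5):
  θ_2 = (R_Ax²/2 - M_Ax)/EI  [x≤a] with R_A=-96/25, M_A=-48/25 = ((-96/25)·(6/5)²/2 - (-48/25)·(6/5))/50000 = -18/1953125 rad
Load 3 — point force P=-2 kN at a=9/2 m (b=L-a=3/2):
  θ_3 = -Pb²x(2aL-(3a+b)x)/(2L³EI)  [x≤a] = -(-2)·(3/2)²·(6/5)·(2·(9/2)·6-(3·(9/2)+(3/2))·(6/5))/(2·6³·50000) = 9/1000000 rad
Superposition: θ = Σ θ_i = -30267/125000000 rad ≈ -0.000242 rad

θ(6/5) = -30267/125000000 rad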